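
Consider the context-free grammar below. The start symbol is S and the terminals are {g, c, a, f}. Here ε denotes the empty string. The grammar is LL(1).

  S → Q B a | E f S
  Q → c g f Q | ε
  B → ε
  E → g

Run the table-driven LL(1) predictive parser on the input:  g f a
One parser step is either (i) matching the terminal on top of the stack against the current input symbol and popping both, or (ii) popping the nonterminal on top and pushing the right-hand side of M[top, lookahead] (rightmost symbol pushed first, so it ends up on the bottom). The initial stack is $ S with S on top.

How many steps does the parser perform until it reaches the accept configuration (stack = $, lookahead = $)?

8

     Stack    Input    Action
  1  $ S      g f a $  expand S → E f S
  2  $ S f E  g f a $  expand E → g
  3  $ S f g  g f a $  match g
  4  $ S f    f a $    match f
  5  $ S      a $      expand S → Q B a
  6  $ a B Q  a $      expand Q → ε
  7  $ a B    a $      expand B → ε
  8  $ a      a $      match a
Accept reached after 8 steps.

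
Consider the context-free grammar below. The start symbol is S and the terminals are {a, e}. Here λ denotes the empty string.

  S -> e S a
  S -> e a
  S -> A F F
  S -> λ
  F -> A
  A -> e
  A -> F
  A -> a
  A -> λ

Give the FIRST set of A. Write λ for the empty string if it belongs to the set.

{λ, a, e}

FIRST(S) = {λ, a, e}  (via A F F)
FIRST(F) = {λ, a, e}  (via A)
FIRST(A) = {λ, a, e}  (via F)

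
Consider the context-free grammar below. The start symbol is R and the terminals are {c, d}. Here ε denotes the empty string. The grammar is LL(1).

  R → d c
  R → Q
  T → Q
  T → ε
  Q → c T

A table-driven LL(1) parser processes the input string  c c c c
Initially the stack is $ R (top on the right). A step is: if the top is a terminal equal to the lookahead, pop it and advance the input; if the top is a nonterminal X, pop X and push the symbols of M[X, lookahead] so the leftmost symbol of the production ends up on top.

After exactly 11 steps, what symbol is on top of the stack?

      Stack  Input      Action
   1  $ R    c c c c $  expand R → Q
   2  $ Q    c c c c $  expand Q → c T
   3  $ T c  c c c c $  match c
   4  $ T    c c c $    expand T → Q
   5  $ Q    c c c $    expand Q → c T
   6  $ T c  c c c $    match c
   7  $ T    c c $      expand T → Q
   8  $ Q    c c $      expand Q → c T
   9  $ T c  c c $      match c
  10  $ T    c $        expand T → Q
  11  $ Q    c $        expand Q → c T
Stack after step 11: $ T c (top = c).

c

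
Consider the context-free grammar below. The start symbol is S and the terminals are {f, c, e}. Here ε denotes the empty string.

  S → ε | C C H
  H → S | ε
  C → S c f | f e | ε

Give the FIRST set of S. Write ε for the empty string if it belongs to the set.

{ε, c, f}

FIRST(S) = {ε, c, f}  (via C C H)
FIRST(H) = {ε, c, f}  (via S)
FIRST(C) = {ε, c, f}  (via S c f)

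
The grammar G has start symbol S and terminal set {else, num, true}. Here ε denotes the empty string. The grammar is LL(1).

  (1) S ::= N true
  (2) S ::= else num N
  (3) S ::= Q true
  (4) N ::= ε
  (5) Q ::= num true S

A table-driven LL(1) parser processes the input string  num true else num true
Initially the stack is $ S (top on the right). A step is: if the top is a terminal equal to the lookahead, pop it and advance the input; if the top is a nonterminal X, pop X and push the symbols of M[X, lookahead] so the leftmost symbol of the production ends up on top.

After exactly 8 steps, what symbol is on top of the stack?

     Stack              Input                     Action
  1  $ S                num true else num true $  expand S ::= Q true
  2  $ true Q           num true else num true $  expand Q ::= num true S
  3  $ true S true num  num true else num true $  match num
  4  $ true S true      true else num true $      match true
  5  $ true S           else num true $           expand S ::= else num N
  6  $ true N num else  else num true $           match else
  7  $ true N num       num true $                match num
  8  $ true N           true $                    expand N ::= ε
Stack after step 8: $ true (top = true).

true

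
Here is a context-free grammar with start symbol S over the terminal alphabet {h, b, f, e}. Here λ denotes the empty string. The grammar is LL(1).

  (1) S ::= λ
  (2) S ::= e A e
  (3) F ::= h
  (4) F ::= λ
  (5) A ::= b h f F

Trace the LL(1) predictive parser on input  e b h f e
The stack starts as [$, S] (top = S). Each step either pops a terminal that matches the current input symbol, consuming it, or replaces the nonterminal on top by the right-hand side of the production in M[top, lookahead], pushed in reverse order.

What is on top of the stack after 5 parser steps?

step 1: stack=$ S  input=e b h f e $  — expand S ::= e A e
step 2: stack=$ e A e  input=e b h f e $  — match e
step 3: stack=$ e A  input=b h f e $  — expand A ::= b h f F
step 4: stack=$ e F f h b  input=b h f e $  — match b
step 5: stack=$ e F f h  input=h f e $  — match h
Stack after step 5: $ e F f (top = f).

f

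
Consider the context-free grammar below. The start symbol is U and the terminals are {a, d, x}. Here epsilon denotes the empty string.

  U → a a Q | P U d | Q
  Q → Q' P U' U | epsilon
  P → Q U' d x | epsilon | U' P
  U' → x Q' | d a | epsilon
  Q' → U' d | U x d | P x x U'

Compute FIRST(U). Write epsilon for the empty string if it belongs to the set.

{epsilon, a, d, x}

FIRST(U') = {epsilon, d, x}
FIRST(U) = {epsilon, a, d, x}  (via P U d, Q)
FIRST(Q) = {epsilon, a, d, x}  (via Q' P U' U)
FIRST(P) = {epsilon, a, d, x}  (via Q U' d x, U' P)
FIRST(Q') = {a, d, x}  (via U' d, U x d, P x x U')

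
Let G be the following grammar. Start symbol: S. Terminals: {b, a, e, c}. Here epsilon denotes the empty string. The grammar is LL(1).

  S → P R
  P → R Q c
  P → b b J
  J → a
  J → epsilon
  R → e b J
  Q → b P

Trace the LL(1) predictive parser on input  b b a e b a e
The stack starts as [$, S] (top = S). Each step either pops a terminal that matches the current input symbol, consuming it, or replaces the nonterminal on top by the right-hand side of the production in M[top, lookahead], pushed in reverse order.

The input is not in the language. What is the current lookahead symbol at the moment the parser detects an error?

e

      Stack      Input            Action
   1  $ S        b b a e b a e $  expand S → P R
   2  $ R P      b b a e b a e $  expand P → b b J
   3  $ R J b b  b b a e b a e $  match b
   4  $ R J b    b a e b a e $    match b
   5  $ R J      a e b a e $      expand J → a
   6  $ R a      a e b a e $      match a
   7  $ R        e b a e $        expand R → e b J
   8  $ J b e    e b a e $        match e
   9  $ J b      b a e $          match b
  10  $ J        a e $            expand J → a
  11  $ a        a e $            match a
  12  $          e $              error: stack empty but input remains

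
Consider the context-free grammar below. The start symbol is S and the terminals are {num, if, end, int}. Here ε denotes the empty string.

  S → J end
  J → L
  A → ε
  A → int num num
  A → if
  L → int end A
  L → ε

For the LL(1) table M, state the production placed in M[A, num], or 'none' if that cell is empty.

FIRST(A) = {ε, if, int}
FIRST(L) = {ε, int}
FIRST(J) = {ε, int}  (via L)
FIRST(S) = {end, int}  (via J end)
FOLLOW(S) includes $ since S is the start symbol.
FOLLOW(L): in J→L, the suffix after L is empty, so FOLLOW(L) ⊇ FOLLOW(J) = {end}. Thus FOLLOW(L) = {end}.
FOLLOW(A): in L→int end A, the suffix after A is empty, so FOLLOW(A) ⊇ FOLLOW(L) = {end}. Thus FOLLOW(A) = {end}.
For A → ε: FIRST(ε) = {ε}, so it goes in M[A, t] for t ∈ {}; since ε ∈ FIRST, also for every t ∈ FOLLOW(A) = {end}.
For A → int num num: FIRST(int num num) = {int}, so it goes in M[A, t] for t ∈ {int}.
For A → if: FIRST(if) = {if}, so it goes in M[A, t] for t ∈ {if}.
None of these place a production in M[A, num].

none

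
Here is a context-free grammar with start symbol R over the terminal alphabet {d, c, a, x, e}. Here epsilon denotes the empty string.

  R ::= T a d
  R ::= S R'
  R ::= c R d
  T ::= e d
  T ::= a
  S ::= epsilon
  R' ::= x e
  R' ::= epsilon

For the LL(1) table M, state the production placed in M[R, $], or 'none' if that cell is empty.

FIRST(T): from T::=e d we get {e}; from T::=a we get {a}. So FIRST(T) = {a, e}.
FIRST(S): from S::=epsilon we get {epsilon}. So FIRST(S) = {epsilon}.
FIRST(R'): from R'::=x e we get {x}; from R'::=epsilon we get {epsilon}. So FIRST(R') = {epsilon, x}.
FIRST(R): from R::=T a d we get {a, e}; from R::=S R' we get {epsilon, x}; from R::=c R d we get {c}. So FIRST(R) = {epsilon, a, c, e, x}.
FOLLOW(R) includes $ since R is the start symbol.
FOLLOW(R): in R::=c R d, R is followed by d with FIRST {d}. Thus FOLLOW(R) = {$, d}.
For R ::= T a d: FIRST(T a d) = {a, e}, so it goes in M[R, t] for t ∈ {a, e}.
For R ::= S R': FIRST(S R') = {epsilon, x}, so it goes in M[R, t] for t ∈ {x}; since epsilon ∈ FIRST, also for every t ∈ FOLLOW(R) = {$, d}.
For R ::= c R d: FIRST(c R d) = {c}, so it goes in M[R, t] for t ∈ {c}.

R ::= S R'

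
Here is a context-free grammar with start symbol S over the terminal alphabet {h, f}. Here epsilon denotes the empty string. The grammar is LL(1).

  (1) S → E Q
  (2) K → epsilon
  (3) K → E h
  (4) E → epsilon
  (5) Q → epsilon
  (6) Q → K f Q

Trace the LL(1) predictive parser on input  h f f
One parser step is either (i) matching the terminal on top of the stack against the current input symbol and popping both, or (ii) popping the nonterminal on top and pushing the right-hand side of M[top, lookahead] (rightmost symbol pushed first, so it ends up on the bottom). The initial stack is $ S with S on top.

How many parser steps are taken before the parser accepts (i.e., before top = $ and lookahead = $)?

      Stack      Input    Action
   1  $ S        h f f $  expand S → E Q
   2  $ Q E      h f f $  expand E → epsilon
   3  $ Q        h f f $  expand Q → K f Q
   4  $ Q f K    h f f $  expand K → E h
   5  $ Q f h E  h f f $  expand E → epsilon
   6  $ Q f h    h f f $  match h
   7  $ Q f      f f $    match f
   8  $ Q        f $      expand Q → K f Q
   9  $ Q f K    f $      expand K → epsilon
  10  $ Q f      f $      match f
  11  $ Q        $        expand Q → epsilon
Accept reached after 11 steps.

11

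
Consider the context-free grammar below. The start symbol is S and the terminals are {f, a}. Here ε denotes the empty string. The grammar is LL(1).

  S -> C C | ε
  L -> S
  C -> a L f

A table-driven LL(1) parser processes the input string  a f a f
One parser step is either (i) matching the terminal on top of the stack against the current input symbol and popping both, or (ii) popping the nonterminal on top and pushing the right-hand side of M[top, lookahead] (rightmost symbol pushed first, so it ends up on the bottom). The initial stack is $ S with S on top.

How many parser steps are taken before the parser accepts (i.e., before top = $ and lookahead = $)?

11

      Stack      Input      Action
   1  $ S        a f a f $  expand S -> C C
   2  $ C C      a f a f $  expand C -> a L f
   3  $ C f L a  a f a f $  match a
   4  $ C f L    f a f $    expand L -> S
   5  $ C f S    f a f $    expand S -> ε
   6  $ C f      f a f $    match f
   7  $ C        a f $      expand C -> a L f
   8  $ f L a    a f $      match a
   9  $ f L      f $        expand L -> S
  10  $ f S      f $        expand S -> ε
  11  $ f        f $        match f
Accept reached after 11 steps.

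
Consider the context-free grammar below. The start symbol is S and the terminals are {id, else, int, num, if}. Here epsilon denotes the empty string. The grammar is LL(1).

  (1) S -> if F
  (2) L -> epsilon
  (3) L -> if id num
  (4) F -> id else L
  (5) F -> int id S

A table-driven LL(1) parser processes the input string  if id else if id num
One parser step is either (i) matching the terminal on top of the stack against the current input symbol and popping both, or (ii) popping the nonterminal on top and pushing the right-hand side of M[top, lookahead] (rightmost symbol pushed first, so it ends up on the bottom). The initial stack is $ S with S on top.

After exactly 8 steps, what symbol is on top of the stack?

     Stack        Input                   Action
  1  $ S          if id else if id num $  expand S -> if F
  2  $ F if       if id else if id num $  match if
  3  $ F          id else if id num $     expand F -> id else L
  4  $ L else id  id else if id num $     match id
  5  $ L else     else if id num $        match else
  6  $ L          if id num $             expand L -> if id num
  7  $ num id if  if id num $             match if
  8  $ num id     id num $                match id
Stack after step 8: $ num (top = num).

num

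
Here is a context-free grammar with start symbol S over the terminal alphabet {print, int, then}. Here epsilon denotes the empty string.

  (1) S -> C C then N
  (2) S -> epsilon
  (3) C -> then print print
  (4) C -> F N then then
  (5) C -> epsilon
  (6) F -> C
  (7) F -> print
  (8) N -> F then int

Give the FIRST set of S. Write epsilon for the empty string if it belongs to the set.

FIRST(S): from S->C C then N we get {print, then}; from S->epsilon we get {epsilon}. So FIRST(S) = {epsilon, print, then}.
FIRST(C): from C->then print print we get {then}; from C->F N then then we get {print, then}; from C->epsilon we get {epsilon}. So FIRST(C) = {epsilon, print, then}.
FIRST(F): from F->C we get {epsilon, print, then}; from F->print we get {print}. So FIRST(F) = {epsilon, print, then}.
FIRST(N): from N->F then int we get {print, then}. So FIRST(N) = {print, then}.

{epsilon, print, then}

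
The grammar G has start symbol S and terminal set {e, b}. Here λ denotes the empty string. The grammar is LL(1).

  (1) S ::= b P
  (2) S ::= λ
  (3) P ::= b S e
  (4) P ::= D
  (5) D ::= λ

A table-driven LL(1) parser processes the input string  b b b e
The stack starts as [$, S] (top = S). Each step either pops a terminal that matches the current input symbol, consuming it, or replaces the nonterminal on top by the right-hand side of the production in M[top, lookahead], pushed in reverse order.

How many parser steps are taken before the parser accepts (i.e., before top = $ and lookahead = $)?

9

     Stack    Input      Action
  1  $ S      b b b e $  expand S ::= b P
  2  $ P b    b b b e $  match b
  3  $ P      b b e $    expand P ::= b S e
  4  $ e S b  b b e $    match b
  5  $ e S    b e $      expand S ::= b P
  6  $ e P b  b e $      match b
  7  $ e P    e $        expand P ::= D
  8  $ e D    e $        expand D ::= λ
  9  $ e      e $        match e
Accept reached after 9 steps.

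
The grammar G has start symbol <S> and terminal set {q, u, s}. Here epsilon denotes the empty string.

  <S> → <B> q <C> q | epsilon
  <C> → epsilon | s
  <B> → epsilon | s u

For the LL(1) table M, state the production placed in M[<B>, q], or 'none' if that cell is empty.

FIRST(<C>): from <C>→epsilon we get {epsilon}; from <C>→s we get {s}. So FIRST(<C>) = {epsilon, s}.
FIRST(<B>): from <B>→epsilon we get {epsilon}; from <B>→s u we get {s}. So FIRST(<B>) = {epsilon, s}.
FIRST(<S>): from <S>→<B> q <C> q we get {q, s}; from <S>→epsilon we get {epsilon}. So FIRST(<S>) = {epsilon, q, s}.
FOLLOW(<S>) includes $ since <S> is the start symbol.
FOLLOW(<B>): in <S>→<B> q <C> q, <B> is followed by q <C> q with FIRST {q}. Thus FOLLOW(<B>) = {q}.
For <B> → epsilon: FIRST(epsilon) = {epsilon}, so it goes in M[<B>, t] for t ∈ {}; since epsilon ∈ FIRST, also for every t ∈ FOLLOW(<B>) = {q}.
For <B> → s u: FIRST(s u) = {s}, so it goes in M[<B>, t] for t ∈ {s}.

<B> → epsilon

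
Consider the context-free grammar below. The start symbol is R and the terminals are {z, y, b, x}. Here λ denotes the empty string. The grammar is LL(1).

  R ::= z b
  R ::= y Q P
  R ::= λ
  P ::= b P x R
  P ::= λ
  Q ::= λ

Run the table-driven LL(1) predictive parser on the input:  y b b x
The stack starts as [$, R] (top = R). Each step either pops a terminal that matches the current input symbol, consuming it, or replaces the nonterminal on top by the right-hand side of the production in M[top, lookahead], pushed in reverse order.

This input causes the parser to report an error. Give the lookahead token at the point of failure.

      Stack          Input      Action
   1  $ R            y b b x $  expand R ::= y Q P
   2  $ P Q y        y b b x $  match y
   3  $ P Q          b b x $    expand Q ::= λ
   4  $ P            b b x $    expand P ::= b P x R
   5  $ R x P b      b b x $    match b
   6  $ R x P        b x $      expand P ::= b P x R
   7  $ R x R x P b  b x $      match b
   8  $ R x R x P    x $        expand P ::= λ
   9  $ R x R x      x $        match x
  10  $ R x R        $          expand R ::= λ
  11  $ R x          $          error: top is terminal x but lookahead is $

$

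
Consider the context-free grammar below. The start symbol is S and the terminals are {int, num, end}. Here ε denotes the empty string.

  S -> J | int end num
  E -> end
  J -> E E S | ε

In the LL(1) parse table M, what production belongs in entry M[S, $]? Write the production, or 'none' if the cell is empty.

FIRST(E) = {end}
FIRST(J) = {ε, end}  (via E E S)
FIRST(S) = {ε, end, int}  (via J)
FOLLOW(S) includes $ since S is the start symbol.
FOLLOW(S): in J->E E S, the suffix after S is empty, so FOLLOW(S) ⊇ FOLLOW(J) = {$}. Thus FOLLOW(S) = {$}.
FOLLOW(J): in S->J, the suffix after J is empty, so FOLLOW(J) ⊇ FOLLOW(S) = {$}. Thus FOLLOW(J) = {$}.
For S -> J: FIRST(J) = {ε, end}, so it goes in M[S, t] for t ∈ {end}; since ε ∈ FIRST, also for every t ∈ FOLLOW(S) = {$}.
For S -> int end num: FIRST(int end num) = {int}, so it goes in M[S, t] for t ∈ {int}.

S -> J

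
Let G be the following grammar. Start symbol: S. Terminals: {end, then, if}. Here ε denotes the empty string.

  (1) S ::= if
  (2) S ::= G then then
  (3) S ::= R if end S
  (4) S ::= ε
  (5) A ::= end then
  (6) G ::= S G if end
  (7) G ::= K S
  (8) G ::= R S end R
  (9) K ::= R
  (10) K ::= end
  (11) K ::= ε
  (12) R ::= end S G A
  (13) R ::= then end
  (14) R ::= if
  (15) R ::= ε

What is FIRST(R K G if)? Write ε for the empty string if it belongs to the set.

{end, if, then}

FIRST(A): from A::=end then we get {end}. So FIRST(A) = {end}.
FIRST(R): from R::=end S G A we get {end}; from R::=then end we get {then}; from R::=if we get {if}; from R::=ε we get {ε}. So FIRST(R) = {ε, end, if, then}.
FIRST(K): from K::=R we get {ε, end, if, then}; from K::=end we get {end}; from K::=ε we get {ε}. So FIRST(K) = {ε, end, if, then}.
FIRST(S): from S::=if we get {if}; from S::=G then then we get {end, if, then}; from S::=R if end S we get {end, if, then}; from S::=ε we get {ε}. So FIRST(S) = {ε, end, if, then}.
FIRST(G): from G::=S G if end we get {end, if, then}; from G::=K S we get {ε, end, if, then}; from G::=R S end R we get {end, if, then}. So FIRST(G) = {ε, end, if, then}.
FIRST(R K G if): take FIRST of each symbol in turn, carrying on past any symbol whose FIRST contains ε; result {end, if, then}.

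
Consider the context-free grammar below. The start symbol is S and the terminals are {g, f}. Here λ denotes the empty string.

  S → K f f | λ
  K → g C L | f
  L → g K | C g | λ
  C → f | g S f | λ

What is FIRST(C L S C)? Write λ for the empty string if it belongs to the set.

FIRST(K): from K→g C L we get {g}; from K→f we get {f}. So FIRST(K) = {f, g}.
FIRST(C): from C→f we get {f}; from C→g S f we get {g}; from C→λ we get {λ}. So FIRST(C) = {λ, f, g}.
FIRST(S): from S→K f f we get {f, g}; from S→λ we get {λ}. So FIRST(S) = {λ, f, g}.
FIRST(L): from L→g K we get {g}; from L→C g we get {f, g}; from L→λ we get {λ}. So FIRST(L) = {λ, f, g}.
FIRST(C L S C): take FIRST of each symbol in turn, carrying on past any symbol whose FIRST contains λ; result {λ, f, g}.

{λ, f, g}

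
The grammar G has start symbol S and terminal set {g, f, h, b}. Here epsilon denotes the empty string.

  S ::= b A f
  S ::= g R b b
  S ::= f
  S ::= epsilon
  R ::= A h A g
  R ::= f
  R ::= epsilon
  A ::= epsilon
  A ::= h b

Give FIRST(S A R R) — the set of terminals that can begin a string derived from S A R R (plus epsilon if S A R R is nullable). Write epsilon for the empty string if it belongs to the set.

{epsilon, b, f, g, h}

FIRST(S): from S::=b A f we get {b}; from S::=g R b b we get {g}; from S::=f we get {f}; from S::=epsilon we get {epsilon}. So FIRST(S) = {epsilon, b, f, g}.
FIRST(A): from A::=epsilon we get {epsilon}; from A::=h b we get {h}. So FIRST(A) = {epsilon, h}.
FIRST(R): from R::=A h A g we get {h}; from R::=f we get {f}; from R::=epsilon we get {epsilon}. So FIRST(R) = {epsilon, f, h}.
FIRST(S A R R): take FIRST of each symbol in turn, carrying on past any symbol whose FIRST contains epsilon; result {epsilon, b, f, g, h}.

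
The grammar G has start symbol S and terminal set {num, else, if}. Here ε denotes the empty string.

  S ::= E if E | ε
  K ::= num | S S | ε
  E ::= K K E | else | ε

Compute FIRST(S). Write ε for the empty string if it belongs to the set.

{ε, else, if, num}

FIRST(S): from S::=E if E we get {else, if, num}; from S::=ε we get {ε}. So FIRST(S) = {ε, else, if, num}.
FIRST(K): from K::=num we get {num}; from K::=S S we get {ε, else, if, num}; from K::=ε we get {ε}. So FIRST(K) = {ε, else, if, num}.
FIRST(E): from E::=K K E we get {ε, else, if, num}; from E::=else we get {else}; from E::=ε we get {ε}. So FIRST(E) = {ε, else, if, num}.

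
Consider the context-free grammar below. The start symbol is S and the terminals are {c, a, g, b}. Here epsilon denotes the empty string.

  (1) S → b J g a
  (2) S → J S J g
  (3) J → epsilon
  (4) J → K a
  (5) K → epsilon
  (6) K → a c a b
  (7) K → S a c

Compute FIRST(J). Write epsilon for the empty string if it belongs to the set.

{epsilon, a, b}

FIRST(S): from S→b J g a we get {b}; from S→J S J g we get {a, b}. So FIRST(S) = {a, b}.
FIRST(K): from K→epsilon we get {epsilon}; from K→a c a b we get {a}; from K→S a c we get {a, b}. So FIRST(K) = {epsilon, a, b}.
FIRST(J): from J→epsilon we get {epsilon}; from J→K a we get {a, b}. So FIRST(J) = {epsilon, a, b}.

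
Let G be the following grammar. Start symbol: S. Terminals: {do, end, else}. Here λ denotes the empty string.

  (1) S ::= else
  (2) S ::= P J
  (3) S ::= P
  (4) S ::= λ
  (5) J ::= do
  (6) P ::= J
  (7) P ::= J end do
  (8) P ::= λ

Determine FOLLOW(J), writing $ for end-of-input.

FIRST(J) = {do}
FIRST(P) = {λ, do}  (via J, J end do)
FIRST(S) = {λ, do, else}  (via P J, P)
FOLLOW(S) includes $ since S is the start symbol.
FOLLOW(S): S appears on no right-hand side. Thus FOLLOW(S) = {$}.
FOLLOW(P): in S::=P J, P is followed by J with FIRST {do}; in S::=P, the suffix after P is empty, so FOLLOW(P) ⊇ FOLLOW(S) = {$}. Thus FOLLOW(P) = {$, do}.
FOLLOW(J): in S::=P J, the suffix after J is empty, so FOLLOW(J) ⊇ FOLLOW(S) = {$}; in P::=J, the suffix after J is empty, so FOLLOW(J) ⊇ FOLLOW(P) = {$, do}; in P::=J end do, J is followed by end do with FIRST {end}. Thus FOLLOW(J) = {$, do, end}.

{$, do, end}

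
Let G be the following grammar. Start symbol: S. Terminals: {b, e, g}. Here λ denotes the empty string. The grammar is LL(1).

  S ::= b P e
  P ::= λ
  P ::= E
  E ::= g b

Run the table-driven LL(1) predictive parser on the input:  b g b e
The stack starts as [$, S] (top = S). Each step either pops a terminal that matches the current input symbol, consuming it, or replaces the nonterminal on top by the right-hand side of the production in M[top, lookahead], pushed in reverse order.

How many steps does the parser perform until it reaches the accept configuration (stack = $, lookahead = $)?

7

     Stack    Input      Action
  1  $ S      b g b e $  expand S ::= b P e
  2  $ e P b  b g b e $  match b
  3  $ e P    g b e $    expand P ::= E
  4  $ e E    g b e $    expand E ::= g b
  5  $ e b g  g b e $    match g
  6  $ e b    b e $      match b
  7  $ e      e $        match e
Accept reached after 7 steps.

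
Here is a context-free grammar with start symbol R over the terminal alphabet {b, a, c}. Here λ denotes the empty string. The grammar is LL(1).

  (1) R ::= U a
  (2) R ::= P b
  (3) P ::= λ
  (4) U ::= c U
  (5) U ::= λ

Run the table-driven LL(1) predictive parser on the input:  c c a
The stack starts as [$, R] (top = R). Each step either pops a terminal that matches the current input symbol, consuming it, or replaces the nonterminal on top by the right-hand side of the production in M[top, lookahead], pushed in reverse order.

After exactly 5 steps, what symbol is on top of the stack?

     Stack    Input    Action
  1  $ R      c c a $  expand R ::= U a
  2  $ a U    c c a $  expand U ::= c U
  3  $ a U c  c c a $  match c
  4  $ a U    c a $    expand U ::= c U
  5  $ a U c  c a $    match c
Stack after step 5: $ a U (top = U).

U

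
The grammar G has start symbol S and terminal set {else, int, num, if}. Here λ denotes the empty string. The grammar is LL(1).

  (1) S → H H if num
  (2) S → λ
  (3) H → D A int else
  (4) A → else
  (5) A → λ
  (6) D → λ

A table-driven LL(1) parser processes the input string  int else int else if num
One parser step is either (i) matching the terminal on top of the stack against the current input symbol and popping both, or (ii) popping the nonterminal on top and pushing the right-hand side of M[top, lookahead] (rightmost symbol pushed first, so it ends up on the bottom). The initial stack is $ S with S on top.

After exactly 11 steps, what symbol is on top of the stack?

if

step 1: stack=$ S  input=int else int else if num $  — expand S → H H if num
step 2: stack=$ num if H H  input=int else int else if num $  — expand H → D A int else
step 3: stack=$ num if H else int A D  input=int else int else if num $  — expand D → λ
step 4: stack=$ num if H else int A  input=int else int else if num $  — expand A → λ
step 5: stack=$ num if H else int  input=int else int else if num $  — match int
step 6: stack=$ num if H else  input=else int else if num $  — match else
step 7: stack=$ num if H  input=int else if num $  — expand H → D A int else
step 8: stack=$ num if else int A D  input=int else if num $  — expand D → λ
step 9: stack=$ num if else int A  input=int else if num $  — expand A → λ
step 10: stack=$ num if else int  input=int else if num $  — match int
step 11: stack=$ num if else  input=else if num $  — match else
Stack after step 11: $ num if (top = if).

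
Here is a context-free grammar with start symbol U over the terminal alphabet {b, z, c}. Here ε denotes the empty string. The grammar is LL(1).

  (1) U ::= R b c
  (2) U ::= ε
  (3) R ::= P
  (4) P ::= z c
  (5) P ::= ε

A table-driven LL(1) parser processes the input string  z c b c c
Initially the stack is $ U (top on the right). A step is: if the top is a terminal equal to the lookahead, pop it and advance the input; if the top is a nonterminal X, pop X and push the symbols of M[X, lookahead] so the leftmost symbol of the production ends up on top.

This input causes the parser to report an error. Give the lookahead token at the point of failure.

c

step 1: stack=$ U  input=z c b c c $  — expand U ::= R b c
step 2: stack=$ c b R  input=z c b c c $  — expand R ::= P
step 3: stack=$ c b P  input=z c b c c $  — expand P ::= z c
step 4: stack=$ c b c z  input=z c b c c $  — match z
step 5: stack=$ c b c  input=c b c c $  — match c
step 6: stack=$ c b  input=b c c $  — match b
step 7: stack=$ c  input=c c $  — match c
step 8: stack=$  input=c $  — error: stack empty but input remains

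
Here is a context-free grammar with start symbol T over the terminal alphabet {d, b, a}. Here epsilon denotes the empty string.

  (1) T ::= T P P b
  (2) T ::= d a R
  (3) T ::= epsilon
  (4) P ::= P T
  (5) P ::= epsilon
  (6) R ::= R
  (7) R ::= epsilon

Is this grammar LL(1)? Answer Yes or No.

FIRST(T) = {epsilon, b, d}
FIRST(P) = {epsilon, b, d}
FIRST(R) = {epsilon}
FOLLOW(T) = {$, b, d}
FOLLOW(P) = {b, d}
FOLLOW(R) = {$, b, d}
Cell M[P, b] receives both P ::= P T and P ::= epsilon — the grammar is not LL(1).

No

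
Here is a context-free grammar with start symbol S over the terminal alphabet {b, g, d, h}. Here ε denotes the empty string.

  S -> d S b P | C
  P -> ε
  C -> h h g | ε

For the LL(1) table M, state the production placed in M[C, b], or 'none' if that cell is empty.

FIRST(P): from P->ε we get {ε}. So FIRST(P) = {ε}.
FIRST(C): from C->h h g we get {h}; from C->ε we get {ε}. So FIRST(C) = {ε, h}.
FIRST(S): from S->d S b P we get {d}; from S->C we get {ε, h}. So FIRST(S) = {ε, d, h}.
FOLLOW(S) includes $ since S is the start symbol.
FOLLOW(S): in S->d S b P, S is followed by b P with FIRST {b}. Thus FOLLOW(S) = {$, b}.
FOLLOW(C): in S->C, the suffix after C is empty, so FOLLOW(C) ⊇ FOLLOW(S) = {$, b}. Thus FOLLOW(C) = {$, b}.
For C -> h h g: FIRST(h h g) = {h}, so it goes in M[C, t] for t ∈ {h}.
For C -> ε: FIRST(ε) = {ε}, so it goes in M[C, t] for t ∈ {}; since ε ∈ FIRST, also for every t ∈ FOLLOW(C) = {$, b}.

C -> ε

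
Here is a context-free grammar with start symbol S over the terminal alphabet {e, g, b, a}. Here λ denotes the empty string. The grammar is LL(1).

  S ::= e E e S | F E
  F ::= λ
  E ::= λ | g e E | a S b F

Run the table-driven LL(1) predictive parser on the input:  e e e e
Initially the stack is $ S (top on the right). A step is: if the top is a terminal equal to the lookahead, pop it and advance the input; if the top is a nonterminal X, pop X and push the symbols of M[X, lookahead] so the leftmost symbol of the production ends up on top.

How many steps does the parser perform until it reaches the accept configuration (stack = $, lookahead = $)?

      Stack      Input      Action
   1  $ S        e e e e $  expand S ::= e E e S
   2  $ S e E e  e e e e $  match e
   3  $ S e E    e e e $    expand E ::= λ
   4  $ S e      e e e $    match e
   5  $ S        e e $      expand S ::= e E e S
   6  $ S e E e  e e $      match e
   7  $ S e E    e $        expand E ::= λ
   8  $ S e      e $        match e
   9  $ S        $          expand S ::= F E
  10  $ E F      $          expand F ::= λ
  11  $ E        $          expand E ::= λ
Accept reached after 11 steps.

11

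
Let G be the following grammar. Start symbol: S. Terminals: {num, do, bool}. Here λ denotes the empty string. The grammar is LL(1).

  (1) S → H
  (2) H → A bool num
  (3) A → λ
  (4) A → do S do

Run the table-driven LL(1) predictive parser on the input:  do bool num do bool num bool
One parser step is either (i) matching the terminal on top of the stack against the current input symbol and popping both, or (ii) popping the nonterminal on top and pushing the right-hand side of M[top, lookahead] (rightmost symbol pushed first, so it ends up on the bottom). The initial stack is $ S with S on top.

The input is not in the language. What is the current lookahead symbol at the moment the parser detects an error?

bool

step 1: stack=$ S  input=do bool num do bool num bool $  — expand S → H
step 2: stack=$ H  input=do bool num do bool num bool $  — expand H → A bool num
step 3: stack=$ num bool A  input=do bool num do bool num bool $  — expand A → do S do
step 4: stack=$ num bool do S do  input=do bool num do bool num bool $  — match do
step 5: stack=$ num bool do S  input=bool num do bool num bool $  — expand S → H
step 6: stack=$ num bool do H  input=bool num do bool num bool $  — expand H → A bool num
step 7: stack=$ num bool do num bool A  input=bool num do bool num bool $  — expand A → λ
step 8: stack=$ num bool do num bool  input=bool num do bool num bool $  — match bool
step 9: stack=$ num bool do num  input=num do bool num bool $  — match num
step 10: stack=$ num bool do  input=do bool num bool $  — match do
step 11: stack=$ num bool  input=bool num bool $  — match bool
step 12: stack=$ num  input=num bool $  — match num
step 13: stack=$  input=bool $  — error: stack empty but input remains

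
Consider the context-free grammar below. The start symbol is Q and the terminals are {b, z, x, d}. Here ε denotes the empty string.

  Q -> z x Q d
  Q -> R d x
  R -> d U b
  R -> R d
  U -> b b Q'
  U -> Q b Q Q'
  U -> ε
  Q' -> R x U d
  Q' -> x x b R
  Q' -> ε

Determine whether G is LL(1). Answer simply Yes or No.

FIRST(Q) = {d, z}
FIRST(R) = {d}
FIRST(U) = {ε, b, d, z}
FIRST(Q') = {ε, d, x}
FOLLOW(Q) = {$, b, d, x}
FOLLOW(R) = {b, d, x}
FOLLOW(U) = {b, d}
FOLLOW(Q') = {b, d}
Cell M[Q', d] receives both Q' -> R x U d and Q' -> ε — the grammar is not LL(1).

No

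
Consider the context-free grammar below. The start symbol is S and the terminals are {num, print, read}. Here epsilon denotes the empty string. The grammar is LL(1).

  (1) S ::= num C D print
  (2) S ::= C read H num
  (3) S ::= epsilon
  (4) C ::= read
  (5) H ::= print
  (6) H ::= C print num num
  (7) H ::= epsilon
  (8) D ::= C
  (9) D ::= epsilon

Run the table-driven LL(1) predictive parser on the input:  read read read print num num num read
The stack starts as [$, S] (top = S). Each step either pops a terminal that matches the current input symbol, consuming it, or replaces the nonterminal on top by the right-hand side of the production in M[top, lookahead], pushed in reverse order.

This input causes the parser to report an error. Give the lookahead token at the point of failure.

read

step 1: stack=$ S  input=read read read print num num num read $  — expand S ::= C read H num
step 2: stack=$ num H read C  input=read read read print num num num read $  — expand C ::= read
step 3: stack=$ num H read read  input=read read read print num num num read $  — match read
step 4: stack=$ num H read  input=read read print num num num read $  — match read
step 5: stack=$ num H  input=read print num num num read $  — expand H ::= C print num num
step 6: stack=$ num num num print C  input=read print num num num read $  — expand C ::= read
step 7: stack=$ num num num print read  input=read print num num num read $  — match read
step 8: stack=$ num num num print  input=print num num num read $  — match print
step 9: stack=$ num num num  input=num num num read $  — match num
step 10: stack=$ num num  input=num num read $  — match num
step 11: stack=$ num  input=num read $  — match num
step 12: stack=$  input=read $  — error: stack empty but input remains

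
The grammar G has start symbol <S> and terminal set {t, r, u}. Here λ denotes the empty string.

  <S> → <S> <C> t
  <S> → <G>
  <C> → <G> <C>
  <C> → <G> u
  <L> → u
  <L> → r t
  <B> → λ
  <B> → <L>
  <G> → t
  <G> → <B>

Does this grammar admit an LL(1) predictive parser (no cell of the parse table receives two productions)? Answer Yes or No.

No

FIRST(<S>) = {λ, r, t, u}
FIRST(<C>) = {r, t, u}
FIRST(<L>) = {r, u}
FIRST(<B>) = {λ, r, u}
FIRST(<G>) = {λ, r, t, u}
FOLLOW(<S>) = {$, r, t, u}
FOLLOW(<C>) = {t}
FOLLOW(<L>) = {$, r, t, u}
FOLLOW(<B>) = {$, r, t, u}
FOLLOW(<G>) = {$, r, t, u}
Cell M[<B>, r] receives both <B> → λ and <B> → <L> — the grammar is not LL(1).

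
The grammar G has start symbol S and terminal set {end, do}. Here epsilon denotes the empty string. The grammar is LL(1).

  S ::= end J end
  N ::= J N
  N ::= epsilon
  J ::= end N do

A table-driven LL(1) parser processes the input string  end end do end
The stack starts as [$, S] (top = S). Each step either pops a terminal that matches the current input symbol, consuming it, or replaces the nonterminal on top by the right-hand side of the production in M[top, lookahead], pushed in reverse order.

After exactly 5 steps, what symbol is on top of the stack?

step 1: stack=$ S  input=end end do end $  — expand S ::= end J end
step 2: stack=$ end J end  input=end end do end $  — match end
step 3: stack=$ end J  input=end do end $  — expand J ::= end N do
step 4: stack=$ end do N end  input=end do end $  — match end
step 5: stack=$ end do N  input=do end $  — expand N ::= epsilon
Stack after step 5: $ end do (top = do).

do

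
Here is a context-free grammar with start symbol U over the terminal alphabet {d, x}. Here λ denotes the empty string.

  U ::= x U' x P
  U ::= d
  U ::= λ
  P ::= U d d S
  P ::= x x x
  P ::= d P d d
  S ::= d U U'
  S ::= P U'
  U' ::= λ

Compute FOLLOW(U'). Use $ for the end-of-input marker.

FIRST(U): from U::=x U' x P we get {x}; from U::=d we get {d}; from U::=λ we get {λ}. So FIRST(U) = {λ, d, x}.
FIRST(U'): from U'::=λ we get {λ}. So FIRST(U') = {λ}.
FIRST(P): from P::=U d d S we get {d, x}; from P::=x x x we get {x}; from P::=d P d d we get {d}. So FIRST(P) = {d, x}.
FIRST(S): from S::=d U U' we get {d}; from S::=P U' we get {d, x}. So FIRST(S) = {d, x}.
FOLLOW(U) includes $ since U is the start symbol.
FOLLOW(U): in P::=U d d S, U is followed by d d S with FIRST {d}; in S::=d U U', U is followed by U' with FIRST {λ}; in S::=d U U', the suffix after U is nullable, so FOLLOW(U) ⊇ FOLLOW(S) = {$, d}. Thus FOLLOW(U) = {$, d}.
FOLLOW(P): in U::=x U' x P, the suffix after P is empty, so FOLLOW(P) ⊇ FOLLOW(U) = {$, d}; in P::=d P d d, P is followed by d d with FIRST {d}; in S::=P U', P is followed by U' with FIRST {λ}; in S::=P U', the suffix after P is nullable, so FOLLOW(P) ⊇ FOLLOW(S) = {$, d}. Thus FOLLOW(P) = {$, d}.
FOLLOW(S): in P::=U d d S, the suffix after S is empty, so FOLLOW(S) ⊇ FOLLOW(P) = {$, d}. Thus FOLLOW(S) = {$, d}.
FOLLOW(U'): in U::=x U' x P, U' is followed by x P with FIRST {x}; in S::=d U U', the suffix after U' is empty, so FOLLOW(U') ⊇ FOLLOW(S) = {$, d}; in S::=P U', the suffix after U' is empty, so FOLLOW(U') ⊇ FOLLOW(S) = {$, d}. Thus FOLLOW(U') = {$, d, x}.

{$, d, x}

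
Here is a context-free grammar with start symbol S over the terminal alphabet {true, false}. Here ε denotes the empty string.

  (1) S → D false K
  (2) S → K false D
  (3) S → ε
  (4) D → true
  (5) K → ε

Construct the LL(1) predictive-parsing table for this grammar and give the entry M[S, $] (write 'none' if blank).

FIRST(D): from D→true we get {true}. So FIRST(D) = {true}.
FIRST(K): from K→ε we get {ε}. So FIRST(K) = {ε}.
FIRST(S): from S→D false K we get {true}; from S→K false D we get {false}; from S→ε we get {ε}. So FIRST(S) = {ε, false, true}.
FOLLOW(S) includes $ since S is the start symbol.
FOLLOW(S): S appears on no right-hand side. Thus FOLLOW(S) = {$}.
For S → D false K: FIRST(D false K) = {true}, so it goes in M[S, t] for t ∈ {true}.
For S → K false D: FIRST(K false D) = {false}, so it goes in M[S, t] for t ∈ {false}.
For S → ε: FIRST(ε) = {ε}, so it goes in M[S, t] for t ∈ {}; since ε ∈ FIRST, also for every t ∈ FOLLOW(S) = {$}.

S → ε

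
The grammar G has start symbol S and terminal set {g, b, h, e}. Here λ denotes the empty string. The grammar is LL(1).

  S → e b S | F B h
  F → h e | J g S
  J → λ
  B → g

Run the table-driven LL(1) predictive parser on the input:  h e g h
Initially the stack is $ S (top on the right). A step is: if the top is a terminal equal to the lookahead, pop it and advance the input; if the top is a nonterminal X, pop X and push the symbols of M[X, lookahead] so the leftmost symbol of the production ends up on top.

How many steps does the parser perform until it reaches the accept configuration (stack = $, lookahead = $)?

7

step 1: stack=$ S  input=h e g h $  — expand S → F B h
step 2: stack=$ h B F  input=h e g h $  — expand F → h e
step 3: stack=$ h B e h  input=h e g h $  — match h
step 4: stack=$ h B e  input=e g h $  — match e
step 5: stack=$ h B  input=g h $  — expand B → g
step 6: stack=$ h g  input=g h $  — match g
step 7: stack=$ h  input=h $  — match h
Accept reached after 7 steps.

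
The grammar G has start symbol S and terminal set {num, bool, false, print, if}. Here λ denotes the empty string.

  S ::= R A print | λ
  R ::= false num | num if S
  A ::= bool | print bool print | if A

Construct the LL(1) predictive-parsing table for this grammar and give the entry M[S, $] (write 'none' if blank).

FIRST(R): from R::=false num we get {false}; from R::=num if S we get {num}. So FIRST(R) = {false, num}.
FIRST(A): from A::=bool we get {bool}; from A::=print bool print we get {print}; from A::=if A we get {if}. So FIRST(A) = {bool, if, print}.
FIRST(S): from S::=R A print we get {false, num}; from S::=λ we get {λ}. So FIRST(S) = {λ, false, num}.
FOLLOW(S) includes $ since S is the start symbol.
FOLLOW(R): in S::=R A print, R is followed by A print with FIRST {bool, if, print}. Thus FOLLOW(R) = {bool, if, print}.
FOLLOW(S): in R::=num if S, the suffix after S is empty, so FOLLOW(S) ⊇ FOLLOW(R) = {bool, if, print}. Thus FOLLOW(S) = {$, bool, if, print}.
For S ::= R A print: FIRST(R A print) = {false, num}, so it goes in M[S, t] for t ∈ {false, num}.
For S ::= λ: FIRST(λ) = {λ}, so it goes in M[S, t] for t ∈ {}; since λ ∈ FIRST, also for every t ∈ FOLLOW(S) = {$, bool, if, print}.

S ::= λ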